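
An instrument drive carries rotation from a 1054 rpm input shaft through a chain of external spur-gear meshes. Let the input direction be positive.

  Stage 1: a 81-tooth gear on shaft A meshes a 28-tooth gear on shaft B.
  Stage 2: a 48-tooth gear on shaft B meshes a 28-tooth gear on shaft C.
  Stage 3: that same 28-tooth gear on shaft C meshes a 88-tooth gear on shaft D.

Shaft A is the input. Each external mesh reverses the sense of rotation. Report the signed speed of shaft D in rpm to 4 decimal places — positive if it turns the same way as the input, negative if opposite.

Stage 1 [81T→28T]: ω = 1054.0000×81/28 = 3049.0714 rpm, dir flips to −; running = −3049.0714
Stage 2 [48T→28T]: ω = 3049.0714×48/28 = 5226.9796 rpm, dir flips to +; running = +5226.9796
Stage 3 [28T→88T]: ω = 5226.9796×28/88 = 1663.1299 rpm, dir flips to −; running = −1663.1299

-1663.1299 rpm (opposite to input, |ω| = 1663.1299 rpm)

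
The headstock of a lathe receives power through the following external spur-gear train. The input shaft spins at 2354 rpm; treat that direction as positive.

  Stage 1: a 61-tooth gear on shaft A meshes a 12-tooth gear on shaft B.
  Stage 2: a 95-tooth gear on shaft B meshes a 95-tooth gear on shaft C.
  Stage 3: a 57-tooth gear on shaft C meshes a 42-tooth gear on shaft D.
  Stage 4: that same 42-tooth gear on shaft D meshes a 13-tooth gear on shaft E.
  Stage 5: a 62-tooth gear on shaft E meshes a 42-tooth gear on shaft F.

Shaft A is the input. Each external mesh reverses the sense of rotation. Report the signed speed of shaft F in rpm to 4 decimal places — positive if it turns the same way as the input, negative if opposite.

-77451.3425 rpm (opposite to input, |ω| = 77451.3425 rpm)

Stage 1 [61T→12T]: ω = 2354.0000×61/12 = 11966.1667 rpm, dir flips to −; running = −11966.1667
Stage 2 [95T→95T]: ω = 11966.1667×95/95 = 11966.1667 rpm, dir flips to +; running = +11966.1667
Stage 3 [57T→42T]: ω = 11966.1667×57/42 = 16239.7976 rpm, dir flips to −; running = −16239.7976
Stage 4 [42T→13T]: ω = 16239.7976×42/13 = 52467.0385 rpm, dir flips to +; running = +52467.0385
Stage 5 [62T→42T]: ω = 52467.0385×62/42 = 77451.3425 rpm, dir flips to −; running = −77451.3425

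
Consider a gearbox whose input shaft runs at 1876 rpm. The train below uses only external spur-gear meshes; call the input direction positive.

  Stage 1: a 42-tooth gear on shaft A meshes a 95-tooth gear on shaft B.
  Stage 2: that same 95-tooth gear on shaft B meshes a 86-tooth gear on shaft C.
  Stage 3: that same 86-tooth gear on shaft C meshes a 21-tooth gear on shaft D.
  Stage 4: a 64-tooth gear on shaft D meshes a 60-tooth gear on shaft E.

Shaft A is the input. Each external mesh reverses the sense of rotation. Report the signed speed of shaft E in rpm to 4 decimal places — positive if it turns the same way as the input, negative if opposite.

Stage 1 [42T→95T]: ω = 1876.0000×42/95 = 829.3895 rpm, dir flips to −; running = −829.3895
Stage 2 [95T→86T]: ω = 829.3895×95/86 = 916.1860 rpm, dir flips to +; running = +916.1860
Stage 3 [86T→21T]: ω = 916.1860×86/21 = 3752.0000 rpm, dir flips to −; running = −3752.0000
Stage 4 [64T→60T]: ω = 3752.0000×64/60 = 4002.1333 rpm, dir flips to +; running = +4002.1333

+4002.1333 rpm (same as input, |ω| = 4002.1333 rpm)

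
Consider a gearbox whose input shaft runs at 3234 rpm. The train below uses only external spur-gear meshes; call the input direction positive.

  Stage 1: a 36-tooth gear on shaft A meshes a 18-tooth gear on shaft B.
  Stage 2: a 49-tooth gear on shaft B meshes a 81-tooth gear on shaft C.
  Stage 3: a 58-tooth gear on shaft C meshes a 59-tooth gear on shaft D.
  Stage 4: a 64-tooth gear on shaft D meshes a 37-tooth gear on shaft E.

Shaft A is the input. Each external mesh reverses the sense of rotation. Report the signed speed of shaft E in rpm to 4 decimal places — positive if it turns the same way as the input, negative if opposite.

Stage 1 [36T→18T]: ω = 3234.0000×36/18 = 6468.0000 rpm, dir flips to −; running = −6468.0000
Stage 2 [49T→81T]: ω = 6468.0000×49/81 = 3912.7407 rpm, dir flips to +; running = +3912.7407
Stage 3 [58T→59T]: ω = 3912.7407×58/59 = 3846.4231 rpm, dir flips to −; running = −3846.4231
Stage 4 [64T→37T]: ω = 3846.4231×64/37 = 6653.2724 rpm, dir flips to +; running = +6653.2724

+6653.2724 rpm (same as input, |ω| = 6653.2724 rpm)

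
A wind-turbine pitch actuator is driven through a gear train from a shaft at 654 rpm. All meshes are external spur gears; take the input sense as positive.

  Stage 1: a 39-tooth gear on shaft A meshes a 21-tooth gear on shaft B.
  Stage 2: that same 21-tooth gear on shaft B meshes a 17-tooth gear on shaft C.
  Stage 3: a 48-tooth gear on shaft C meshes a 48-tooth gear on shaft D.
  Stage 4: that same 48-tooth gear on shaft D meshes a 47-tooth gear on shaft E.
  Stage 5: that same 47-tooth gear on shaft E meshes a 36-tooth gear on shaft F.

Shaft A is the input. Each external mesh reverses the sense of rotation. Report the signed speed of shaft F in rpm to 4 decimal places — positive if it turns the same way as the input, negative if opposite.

Stage 1 [39T→21T]: ω = 654.0000×39/21 = 1214.5714 rpm, dir flips to −; running = −1214.5714
Stage 2 [21T→17T]: ω = 1214.5714×21/17 = 1500.3529 rpm, dir flips to +; running = +1500.3529
Stage 3 [48T→48T]: ω = 1500.3529×48/48 = 1500.3529 rpm, dir flips to −; running = −1500.3529
Stage 4 [48T→47T]: ω = 1500.3529×48/47 = 1532.2753 rpm, dir flips to +; running = +1532.2753
Stage 5 [47T→36T]: ω = 1532.2753×47/36 = 2000.4706 rpm, dir flips to −; running = −2000.4706

-2000.4706 rpm (opposite to input, |ω| = 2000.4706 rpm)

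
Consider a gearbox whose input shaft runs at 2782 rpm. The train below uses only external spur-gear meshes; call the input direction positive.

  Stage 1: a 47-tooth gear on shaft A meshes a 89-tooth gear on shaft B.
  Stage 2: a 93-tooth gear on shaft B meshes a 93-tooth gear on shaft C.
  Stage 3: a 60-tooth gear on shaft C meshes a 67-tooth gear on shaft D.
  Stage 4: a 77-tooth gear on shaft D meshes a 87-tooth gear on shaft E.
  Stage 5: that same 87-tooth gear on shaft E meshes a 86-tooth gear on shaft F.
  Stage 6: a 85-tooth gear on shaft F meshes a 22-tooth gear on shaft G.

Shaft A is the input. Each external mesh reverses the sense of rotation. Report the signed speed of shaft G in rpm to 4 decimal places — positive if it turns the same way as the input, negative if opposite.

+4551.2422 rpm (same as input, |ω| = 4551.2422 rpm)

Stage 1 [47T→89T]: ω = 2782.0000×47/89 = 1469.1461 rpm, dir flips to −; running = −1469.1461
Stage 2 [93T→93T]: ω = 1469.1461×93/93 = 1469.1461 rpm, dir flips to +; running = +1469.1461
Stage 3 [60T→67T]: ω = 1469.1461×60/67 = 1315.6532 rpm, dir flips to −; running = −1315.6532
Stage 4 [77T→87T]: ω = 1315.6532×77/87 = 1164.4287 rpm, dir flips to +; running = +1164.4287
Stage 5 [87T→86T]: ω = 1164.4287×87/86 = 1177.9686 rpm, dir flips to −; running = −1177.9686
Stage 6 [85T→22T]: ω = 1177.9686×85/22 = 4551.2422 rpm, dir flips to +; running = +4551.2422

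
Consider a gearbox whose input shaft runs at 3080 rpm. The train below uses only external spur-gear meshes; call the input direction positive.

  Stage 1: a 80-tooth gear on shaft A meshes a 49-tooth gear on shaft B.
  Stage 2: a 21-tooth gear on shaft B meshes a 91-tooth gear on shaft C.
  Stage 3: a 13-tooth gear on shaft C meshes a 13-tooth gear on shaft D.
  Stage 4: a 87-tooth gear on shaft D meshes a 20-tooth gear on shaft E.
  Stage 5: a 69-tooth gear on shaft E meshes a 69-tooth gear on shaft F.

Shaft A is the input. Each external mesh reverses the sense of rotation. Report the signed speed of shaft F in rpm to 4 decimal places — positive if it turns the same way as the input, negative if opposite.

-5047.9121 rpm (opposite to input, |ω| = 5047.9121 rpm)

Stage 1 [80T→49T]: ω = 3080.0000×80/49 = 5028.5714 rpm, dir flips to −; running = −5028.5714
Stage 2 [21T→91T]: ω = 5028.5714×21/91 = 1160.4396 rpm, dir flips to +; running = +1160.4396
Stage 3 [13T→13T]: ω = 1160.4396×13/13 = 1160.4396 rpm, dir flips to −; running = −1160.4396
Stage 4 [87T→20T]: ω = 1160.4396×87/20 = 5047.9121 rpm, dir flips to +; running = +5047.9121
Stage 5 [69T→69T]: ω = 5047.9121×69/69 = 5047.9121 rpm, dir flips to −; running = −5047.9121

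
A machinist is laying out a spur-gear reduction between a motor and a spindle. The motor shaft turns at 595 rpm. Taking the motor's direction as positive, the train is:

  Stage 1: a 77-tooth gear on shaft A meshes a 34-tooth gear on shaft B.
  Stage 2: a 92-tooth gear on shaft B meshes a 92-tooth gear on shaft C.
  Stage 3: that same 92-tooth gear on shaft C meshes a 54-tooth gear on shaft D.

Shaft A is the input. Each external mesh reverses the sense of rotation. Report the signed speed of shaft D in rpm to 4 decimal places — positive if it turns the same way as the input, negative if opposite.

Stage 1 [77T→34T]: ω = 595.0000×77/34 = 1347.5000 rpm, dir flips to −; running = −1347.5000
Stage 2 [92T→92T]: ω = 1347.5000×92/92 = 1347.5000 rpm, dir flips to +; running = +1347.5000
Stage 3 [92T→54T]: ω = 1347.5000×92/54 = 2295.7407 rpm, dir flips to −; running = −2295.7407

-2295.7407 rpm (opposite to input, |ω| = 2295.7407 rpm)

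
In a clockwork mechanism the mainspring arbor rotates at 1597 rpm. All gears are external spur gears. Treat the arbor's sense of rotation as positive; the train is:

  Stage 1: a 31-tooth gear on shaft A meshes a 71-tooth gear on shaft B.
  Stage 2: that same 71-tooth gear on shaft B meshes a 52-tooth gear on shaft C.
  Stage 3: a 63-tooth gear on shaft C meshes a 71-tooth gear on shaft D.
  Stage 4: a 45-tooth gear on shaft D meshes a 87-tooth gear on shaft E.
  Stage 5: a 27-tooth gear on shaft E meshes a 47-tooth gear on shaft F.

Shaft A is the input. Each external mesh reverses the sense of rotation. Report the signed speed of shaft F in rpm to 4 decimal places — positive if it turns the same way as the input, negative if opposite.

Stage 1 [31T→71T]: ω = 1597.0000×31/71 = 697.2817 rpm, dir flips to −; running = −697.2817
Stage 2 [71T→52T]: ω = 697.2817×71/52 = 952.0577 rpm, dir flips to +; running = +952.0577
Stage 3 [63T→71T]: ω = 952.0577×63/71 = 844.7836 rpm, dir flips to −; running = −844.7836
Stage 4 [45T→87T]: ω = 844.7836×45/87 = 436.9570 rpm, dir flips to +; running = +436.9570
Stage 5 [27T→47T]: ω = 436.9570×27/47 = 251.0179 rpm, dir flips to −; running = −251.0179

-251.0179 rpm (opposite to input, |ω| = 251.0179 rpm)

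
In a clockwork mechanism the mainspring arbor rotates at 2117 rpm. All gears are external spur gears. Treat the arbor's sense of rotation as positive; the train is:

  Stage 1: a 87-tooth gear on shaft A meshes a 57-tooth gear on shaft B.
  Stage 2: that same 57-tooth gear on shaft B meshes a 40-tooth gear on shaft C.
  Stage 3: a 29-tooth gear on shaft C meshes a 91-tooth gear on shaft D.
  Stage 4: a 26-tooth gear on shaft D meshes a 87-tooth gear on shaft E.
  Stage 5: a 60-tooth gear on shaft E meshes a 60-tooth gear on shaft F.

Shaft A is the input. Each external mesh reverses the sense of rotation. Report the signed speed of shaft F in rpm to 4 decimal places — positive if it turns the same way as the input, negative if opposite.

Stage 1 [87T→57T]: ω = 2117.0000×87/57 = 3231.2105 rpm, dir flips to −; running = −3231.2105
Stage 2 [57T→40T]: ω = 3231.2105×57/40 = 4604.4750 rpm, dir flips to +; running = +4604.4750
Stage 3 [29T→91T]: ω = 4604.4750×29/91 = 1467.3602 rpm, dir flips to −; running = −1467.3602
Stage 4 [26T→87T]: ω = 1467.3602×26/87 = 438.5214 rpm, dir flips to +; running = +438.5214
Stage 5 [60T→60T]: ω = 438.5214×60/60 = 438.5214 rpm, dir flips to −; running = −438.5214

-438.5214 rpm (opposite to input, |ω| = 438.5214 rpm)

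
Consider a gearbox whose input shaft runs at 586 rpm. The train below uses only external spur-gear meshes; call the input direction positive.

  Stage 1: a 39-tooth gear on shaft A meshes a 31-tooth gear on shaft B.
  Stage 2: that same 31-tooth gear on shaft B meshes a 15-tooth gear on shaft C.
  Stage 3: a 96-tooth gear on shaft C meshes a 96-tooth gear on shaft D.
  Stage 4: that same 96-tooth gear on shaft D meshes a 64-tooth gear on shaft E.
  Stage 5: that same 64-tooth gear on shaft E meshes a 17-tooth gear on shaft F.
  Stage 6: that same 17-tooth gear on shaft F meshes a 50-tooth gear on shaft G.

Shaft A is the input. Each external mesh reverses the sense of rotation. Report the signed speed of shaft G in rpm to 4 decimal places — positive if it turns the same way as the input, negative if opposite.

+2925.3120 rpm (same as input, |ω| = 2925.3120 rpm)

Stage 1 [39T→31T]: ω = 586.0000×39/31 = 737.2258 rpm, dir flips to −; running = −737.2258
Stage 2 [31T→15T]: ω = 737.2258×31/15 = 1523.6000 rpm, dir flips to +; running = +1523.6000
Stage 3 [96T→96T]: ω = 1523.6000×96/96 = 1523.6000 rpm, dir flips to −; running = −1523.6000
Stage 4 [96T→64T]: ω = 1523.6000×96/64 = 2285.4000 rpm, dir flips to +; running = +2285.4000
Stage 5 [64T→17T]: ω = 2285.4000×64/17 = 8603.8588 rpm, dir flips to −; running = −8603.8588
Stage 6 [17T→50T]: ω = 8603.8588×17/50 = 2925.3120 rpm, dir flips to +; running = +2925.3120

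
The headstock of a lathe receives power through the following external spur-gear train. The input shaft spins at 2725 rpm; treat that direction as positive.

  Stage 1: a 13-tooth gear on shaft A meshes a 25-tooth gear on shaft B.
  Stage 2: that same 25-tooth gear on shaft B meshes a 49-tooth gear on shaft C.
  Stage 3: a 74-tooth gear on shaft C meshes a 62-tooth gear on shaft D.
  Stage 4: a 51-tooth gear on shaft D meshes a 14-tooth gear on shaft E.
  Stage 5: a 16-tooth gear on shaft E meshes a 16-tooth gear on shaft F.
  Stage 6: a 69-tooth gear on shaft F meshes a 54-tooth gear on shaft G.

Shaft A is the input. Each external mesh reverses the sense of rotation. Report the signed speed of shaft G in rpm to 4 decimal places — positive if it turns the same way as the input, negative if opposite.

+4016.5325 rpm (same as input, |ω| = 4016.5325 rpm)

Stage 1 [13T→25T]: ω = 2725.0000×13/25 = 1417.0000 rpm, dir flips to −; running = −1417.0000
Stage 2 [25T→49T]: ω = 1417.0000×25/49 = 722.9592 rpm, dir flips to +; running = +722.9592
Stage 3 [74T→62T]: ω = 722.9592×74/62 = 862.8868 rpm, dir flips to −; running = −862.8868
Stage 4 [51T→14T]: ω = 862.8868×51/14 = 3143.3732 rpm, dir flips to +; running = +3143.3732
Stage 5 [16T→16T]: ω = 3143.3732×16/16 = 3143.3732 rpm, dir flips to −; running = −3143.3732
Stage 6 [69T→54T]: ω = 3143.3732×69/54 = 4016.5325 rpm, dir flips to +; running = +4016.5325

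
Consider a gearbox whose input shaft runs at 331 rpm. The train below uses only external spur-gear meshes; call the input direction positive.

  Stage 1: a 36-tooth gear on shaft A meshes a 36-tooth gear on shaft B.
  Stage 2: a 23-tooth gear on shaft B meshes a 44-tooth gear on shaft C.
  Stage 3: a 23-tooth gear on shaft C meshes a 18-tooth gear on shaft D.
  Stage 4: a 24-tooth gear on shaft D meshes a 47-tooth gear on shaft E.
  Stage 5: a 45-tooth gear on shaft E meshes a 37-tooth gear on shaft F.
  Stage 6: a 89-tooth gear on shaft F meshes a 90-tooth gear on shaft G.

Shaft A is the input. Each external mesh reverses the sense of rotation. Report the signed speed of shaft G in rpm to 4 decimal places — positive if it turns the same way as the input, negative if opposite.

+135.7782 rpm (same as input, |ω| = 135.7782 rpm)

Stage 1 [36T→36T]: ω = 331.0000×36/36 = 331.0000 rpm, dir flips to −; running = −331.0000
Stage 2 [23T→44T]: ω = 331.0000×23/44 = 173.0227 rpm, dir flips to +; running = +173.0227
Stage 3 [23T→18T]: ω = 173.0227×23/18 = 221.0846 rpm, dir flips to −; running = −221.0846
Stage 4 [24T→47T]: ω = 221.0846×24/47 = 112.8943 rpm, dir flips to +; running = +112.8943
Stage 5 [45T→37T]: ω = 112.8943×45/37 = 137.3038 rpm, dir flips to −; running = −137.3038
Stage 6 [89T→90T]: ω = 137.3038×89/90 = 135.7782 rpm, dir flips to +; running = +135.7782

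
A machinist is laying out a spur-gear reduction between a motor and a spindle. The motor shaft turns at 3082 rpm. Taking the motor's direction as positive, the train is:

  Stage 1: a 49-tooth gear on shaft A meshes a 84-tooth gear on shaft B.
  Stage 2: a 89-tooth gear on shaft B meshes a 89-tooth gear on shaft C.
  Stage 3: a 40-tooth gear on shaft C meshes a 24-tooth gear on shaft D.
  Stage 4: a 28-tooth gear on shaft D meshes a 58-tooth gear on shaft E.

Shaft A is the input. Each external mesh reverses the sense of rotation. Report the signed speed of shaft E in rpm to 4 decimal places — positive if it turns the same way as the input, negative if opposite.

+1446.5326 rpm (same as input, |ω| = 1446.5326 rpm)

Stage 1 [49T→84T]: ω = 3082.0000×49/84 = 1797.8333 rpm, dir flips to −; running = −1797.8333
Stage 2 [89T→89T]: ω = 1797.8333×89/89 = 1797.8333 rpm, dir flips to +; running = +1797.8333
Stage 3 [40T→24T]: ω = 1797.8333×40/24 = 2996.3889 rpm, dir flips to −; running = −2996.3889
Stage 4 [28T→58T]: ω = 2996.3889×28/58 = 1446.5326 rpm, dir flips to +; running = +1446.5326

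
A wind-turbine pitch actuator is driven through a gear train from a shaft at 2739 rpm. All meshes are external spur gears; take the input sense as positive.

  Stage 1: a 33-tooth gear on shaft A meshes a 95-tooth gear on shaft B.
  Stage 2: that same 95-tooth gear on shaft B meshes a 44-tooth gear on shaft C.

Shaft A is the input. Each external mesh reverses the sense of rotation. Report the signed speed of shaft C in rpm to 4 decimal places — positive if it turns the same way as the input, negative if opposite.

+2054.2500 rpm (same as input, |ω| = 2054.2500 rpm)

Stage 1 [33T→95T]: ω = 2739.0000×33/95 = 951.4421 rpm, dir flips to −; running = −951.4421
Stage 2 [95T→44T]: ω = 951.4421×95/44 = 2054.2500 rpm, dir flips to +; running = +2054.2500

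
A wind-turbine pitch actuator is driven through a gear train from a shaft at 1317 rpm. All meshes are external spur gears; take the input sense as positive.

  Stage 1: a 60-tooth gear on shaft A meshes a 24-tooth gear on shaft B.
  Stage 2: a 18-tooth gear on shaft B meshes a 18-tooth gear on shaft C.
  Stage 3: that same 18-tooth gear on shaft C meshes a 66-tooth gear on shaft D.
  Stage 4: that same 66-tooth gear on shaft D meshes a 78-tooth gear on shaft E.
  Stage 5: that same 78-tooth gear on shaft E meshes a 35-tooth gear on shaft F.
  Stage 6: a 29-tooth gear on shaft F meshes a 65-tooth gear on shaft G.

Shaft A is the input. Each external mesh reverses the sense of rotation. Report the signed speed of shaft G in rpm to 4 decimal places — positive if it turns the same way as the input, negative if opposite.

Stage 1 [60T→24T]: ω = 1317.0000×60/24 = 3292.5000 rpm, dir flips to −; running = −3292.5000
Stage 2 [18T→18T]: ω = 3292.5000×18/18 = 3292.5000 rpm, dir flips to +; running = +3292.5000
Stage 3 [18T→66T]: ω = 3292.5000×18/66 = 897.9545 rpm, dir flips to −; running = −897.9545
Stage 4 [66T→78T]: ω = 897.9545×66/78 = 759.8077 rpm, dir flips to +; running = +759.8077
Stage 5 [78T→35T]: ω = 759.8077×78/35 = 1693.2857 rpm, dir flips to −; running = −1693.2857
Stage 6 [29T→65T]: ω = 1693.2857×29/65 = 755.4659 rpm, dir flips to +; running = +755.4659

+755.4659 rpm (same as input, |ω| = 755.4659 rpm)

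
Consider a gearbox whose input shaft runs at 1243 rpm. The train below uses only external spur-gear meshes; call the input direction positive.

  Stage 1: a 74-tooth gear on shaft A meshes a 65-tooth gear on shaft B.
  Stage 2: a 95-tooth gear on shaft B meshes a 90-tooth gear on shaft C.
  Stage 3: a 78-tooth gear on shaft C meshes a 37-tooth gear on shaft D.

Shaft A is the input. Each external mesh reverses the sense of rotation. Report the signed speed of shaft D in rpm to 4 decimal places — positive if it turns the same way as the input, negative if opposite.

-3148.9333 rpm (opposite to input, |ω| = 3148.9333 rpm)

Stage 1 [74T→65T]: ω = 1243.0000×74/65 = 1415.1077 rpm, dir flips to −; running = −1415.1077
Stage 2 [95T→90T]: ω = 1415.1077×95/90 = 1493.7248 rpm, dir flips to +; running = +1493.7248
Stage 3 [78T→37T]: ω = 1493.7248×78/37 = 3148.9333 rpm, dir flips to −; running = −3148.9333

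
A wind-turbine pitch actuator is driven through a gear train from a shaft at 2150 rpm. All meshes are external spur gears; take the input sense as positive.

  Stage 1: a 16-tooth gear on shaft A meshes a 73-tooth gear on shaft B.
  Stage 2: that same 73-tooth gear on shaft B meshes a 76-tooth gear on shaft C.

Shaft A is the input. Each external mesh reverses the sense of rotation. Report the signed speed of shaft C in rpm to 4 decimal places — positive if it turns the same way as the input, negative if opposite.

Stage 1 [16T→73T]: ω = 2150.0000×16/73 = 471.2329 rpm, dir flips to −; running = −471.2329
Stage 2 [73T→76T]: ω = 471.2329×73/76 = 452.6316 rpm, dir flips to +; running = +452.6316

+452.6316 rpm (same as input, |ω| = 452.6316 rpm)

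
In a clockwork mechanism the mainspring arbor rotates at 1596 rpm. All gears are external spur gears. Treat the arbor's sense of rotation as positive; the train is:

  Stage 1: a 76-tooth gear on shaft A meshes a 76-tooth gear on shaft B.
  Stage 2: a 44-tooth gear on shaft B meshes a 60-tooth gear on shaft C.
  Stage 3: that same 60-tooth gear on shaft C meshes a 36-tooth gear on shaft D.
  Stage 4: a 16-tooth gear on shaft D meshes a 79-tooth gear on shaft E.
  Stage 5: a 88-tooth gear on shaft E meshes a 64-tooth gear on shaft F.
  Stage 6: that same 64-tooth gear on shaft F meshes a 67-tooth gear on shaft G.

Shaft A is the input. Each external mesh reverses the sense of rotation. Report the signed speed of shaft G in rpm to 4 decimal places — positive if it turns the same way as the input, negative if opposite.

+518.9002 rpm (same as input, |ω| = 518.9002 rpm)

Stage 1 [76T→76T]: ω = 1596.0000×76/76 = 1596.0000 rpm, dir flips to −; running = −1596.0000
Stage 2 [44T→60T]: ω = 1596.0000×44/60 = 1170.4000 rpm, dir flips to +; running = +1170.4000
Stage 3 [60T→36T]: ω = 1170.4000×60/36 = 1950.6667 rpm, dir flips to −; running = −1950.6667
Stage 4 [16T→79T]: ω = 1950.6667×16/79 = 395.0717 rpm, dir flips to +; running = +395.0717
Stage 5 [88T→64T]: ω = 395.0717×88/64 = 543.2236 rpm, dir flips to −; running = −543.2236
Stage 6 [64T→67T]: ω = 543.2236×64/67 = 518.9002 rpm, dir flips to +; running = +518.9002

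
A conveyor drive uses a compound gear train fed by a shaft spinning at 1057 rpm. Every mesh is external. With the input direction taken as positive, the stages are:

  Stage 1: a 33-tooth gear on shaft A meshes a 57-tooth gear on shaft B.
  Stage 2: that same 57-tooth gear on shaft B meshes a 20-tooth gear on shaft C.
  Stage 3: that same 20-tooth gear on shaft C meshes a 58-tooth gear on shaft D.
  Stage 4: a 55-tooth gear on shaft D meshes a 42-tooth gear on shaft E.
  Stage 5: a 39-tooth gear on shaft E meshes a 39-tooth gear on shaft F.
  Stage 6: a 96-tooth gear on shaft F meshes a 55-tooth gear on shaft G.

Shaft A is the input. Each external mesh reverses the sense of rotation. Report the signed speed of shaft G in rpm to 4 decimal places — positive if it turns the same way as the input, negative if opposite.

+1374.6207 rpm (same as input, |ω| = 1374.6207 rpm)

Stage 1 [33T→57T]: ω = 1057.0000×33/57 = 611.9474 rpm, dir flips to −; running = −611.9474
Stage 2 [57T→20T]: ω = 611.9474×57/20 = 1744.0500 rpm, dir flips to +; running = +1744.0500
Stage 3 [20T→58T]: ω = 1744.0500×20/58 = 601.3966 rpm, dir flips to −; running = −601.3966
Stage 4 [55T→42T]: ω = 601.3966×55/42 = 787.5431 rpm, dir flips to +; running = +787.5431
Stage 5 [39T→39T]: ω = 787.5431×39/39 = 787.5431 rpm, dir flips to −; running = −787.5431
Stage 6 [96T→55T]: ω = 787.5431×96/55 = 1374.6207 rpm, dir flips to +; running = +1374.6207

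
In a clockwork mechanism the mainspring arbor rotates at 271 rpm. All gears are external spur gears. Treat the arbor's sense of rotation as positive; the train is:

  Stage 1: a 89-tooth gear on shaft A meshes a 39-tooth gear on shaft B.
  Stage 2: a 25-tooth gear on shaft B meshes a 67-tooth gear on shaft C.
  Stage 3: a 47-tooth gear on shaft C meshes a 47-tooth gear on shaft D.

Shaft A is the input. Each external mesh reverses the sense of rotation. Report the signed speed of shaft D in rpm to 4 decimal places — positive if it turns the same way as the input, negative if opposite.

-230.7597 rpm (opposite to input, |ω| = 230.7597 rpm)

Stage 1 [89T→39T]: ω = 271.0000×89/39 = 618.4359 rpm, dir flips to −; running = −618.4359
Stage 2 [25T→67T]: ω = 618.4359×25/67 = 230.7597 rpm, dir flips to +; running = +230.7597
Stage 3 [47T→47T]: ω = 230.7597×47/47 = 230.7597 rpm, dir flips to −; running = −230.7597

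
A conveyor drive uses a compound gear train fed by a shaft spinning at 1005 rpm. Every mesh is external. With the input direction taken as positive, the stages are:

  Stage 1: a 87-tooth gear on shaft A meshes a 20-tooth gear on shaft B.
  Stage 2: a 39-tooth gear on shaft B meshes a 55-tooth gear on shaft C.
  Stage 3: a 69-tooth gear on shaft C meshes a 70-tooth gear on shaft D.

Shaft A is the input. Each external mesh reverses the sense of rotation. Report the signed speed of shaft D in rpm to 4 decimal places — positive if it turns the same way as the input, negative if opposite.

Stage 1 [87T→20T]: ω = 1005.0000×87/20 = 4371.7500 rpm, dir flips to −; running = −4371.7500
Stage 2 [39T→55T]: ω = 4371.7500×39/55 = 3099.9682 rpm, dir flips to +; running = +3099.9682
Stage 3 [69T→70T]: ω = 3099.9682×69/70 = 3055.6829 rpm, dir flips to −; running = −3055.6829

-3055.6829 rpm (opposite to input, |ω| = 3055.6829 rpm)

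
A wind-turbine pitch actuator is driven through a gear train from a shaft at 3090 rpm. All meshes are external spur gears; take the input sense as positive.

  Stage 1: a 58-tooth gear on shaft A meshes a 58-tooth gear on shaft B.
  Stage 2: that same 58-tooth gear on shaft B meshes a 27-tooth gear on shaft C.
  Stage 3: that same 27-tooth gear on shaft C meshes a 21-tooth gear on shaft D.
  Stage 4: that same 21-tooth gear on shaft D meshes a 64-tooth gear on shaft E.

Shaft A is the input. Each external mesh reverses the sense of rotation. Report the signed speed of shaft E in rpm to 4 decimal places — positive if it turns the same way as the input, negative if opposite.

Stage 1 [58T→58T]: ω = 3090.0000×58/58 = 3090.0000 rpm, dir flips to −; running = −3090.0000
Stage 2 [58T→27T]: ω = 3090.0000×58/27 = 6637.7778 rpm, dir flips to +; running = +6637.7778
Stage 3 [27T→21T]: ω = 6637.7778×27/21 = 8534.2857 rpm, dir flips to −; running = −8534.2857
Stage 4 [21T→64T]: ω = 8534.2857×21/64 = 2800.3125 rpm, dir flips to +; running = +2800.3125

+2800.3125 rpm (same as input, |ω| = 2800.3125 rpm)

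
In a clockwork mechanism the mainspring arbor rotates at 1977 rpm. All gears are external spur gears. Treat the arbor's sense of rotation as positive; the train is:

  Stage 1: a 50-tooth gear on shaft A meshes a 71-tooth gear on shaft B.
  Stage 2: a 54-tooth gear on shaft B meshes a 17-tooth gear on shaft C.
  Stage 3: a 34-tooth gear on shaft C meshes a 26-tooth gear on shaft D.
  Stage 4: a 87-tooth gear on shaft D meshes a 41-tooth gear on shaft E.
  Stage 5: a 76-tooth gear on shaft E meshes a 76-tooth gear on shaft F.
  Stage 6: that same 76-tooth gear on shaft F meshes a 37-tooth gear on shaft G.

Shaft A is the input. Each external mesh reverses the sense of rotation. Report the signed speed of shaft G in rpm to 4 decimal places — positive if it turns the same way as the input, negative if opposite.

+25206.7002 rpm (same as input, |ω| = 25206.7002 rpm)

Stage 1 [50T→71T]: ω = 1977.0000×50/71 = 1392.2535 rpm, dir flips to −; running = −1392.2535
Stage 2 [54T→17T]: ω = 1392.2535×54/17 = 4422.4524 rpm, dir flips to +; running = +4422.4524
Stage 3 [34T→26T]: ω = 4422.4524×34/26 = 5783.2069 rpm, dir flips to −; running = −5783.2069
Stage 4 [87T→41T]: ω = 5783.2069×87/41 = 12271.6830 rpm, dir flips to +; running = +12271.6830
Stage 5 [76T→76T]: ω = 12271.6830×76/76 = 12271.6830 rpm, dir flips to −; running = −12271.6830
Stage 6 [76T→37T]: ω = 12271.6830×76/37 = 25206.7002 rpm, dir flips to +; running = +25206.7002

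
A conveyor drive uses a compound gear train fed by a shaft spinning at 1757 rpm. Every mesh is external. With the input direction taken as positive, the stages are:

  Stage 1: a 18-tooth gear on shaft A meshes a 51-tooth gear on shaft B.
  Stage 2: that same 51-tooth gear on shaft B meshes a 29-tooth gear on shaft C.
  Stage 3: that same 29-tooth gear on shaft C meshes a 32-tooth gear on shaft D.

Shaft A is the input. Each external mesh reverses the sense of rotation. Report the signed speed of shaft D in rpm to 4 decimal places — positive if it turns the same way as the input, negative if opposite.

Stage 1 [18T→51T]: ω = 1757.0000×18/51 = 620.1176 rpm, dir flips to −; running = −620.1176
Stage 2 [51T→29T]: ω = 620.1176×51/29 = 1090.5517 rpm, dir flips to +; running = +1090.5517
Stage 3 [29T→32T]: ω = 1090.5517×29/32 = 988.3125 rpm, dir flips to −; running = −988.3125

-988.3125 rpm (opposite to input, |ω| = 988.3125 rpm)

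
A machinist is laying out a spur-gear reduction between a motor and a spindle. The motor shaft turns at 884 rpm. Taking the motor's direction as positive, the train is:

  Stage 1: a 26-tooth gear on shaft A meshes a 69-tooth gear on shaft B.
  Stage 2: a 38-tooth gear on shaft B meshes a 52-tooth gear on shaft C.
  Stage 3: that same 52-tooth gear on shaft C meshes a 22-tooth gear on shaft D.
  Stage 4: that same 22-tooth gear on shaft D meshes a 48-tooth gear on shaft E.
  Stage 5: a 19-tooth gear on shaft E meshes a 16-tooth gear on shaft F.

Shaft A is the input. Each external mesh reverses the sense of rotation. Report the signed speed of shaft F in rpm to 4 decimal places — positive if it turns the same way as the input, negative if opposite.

-313.1501 rpm (opposite to input, |ω| = 313.1501 rpm)

Stage 1 [26T→69T]: ω = 884.0000×26/69 = 333.1014 rpm, dir flips to −; running = −333.1014
Stage 2 [38T→52T]: ω = 333.1014×38/52 = 243.4203 rpm, dir flips to +; running = +243.4203
Stage 3 [52T→22T]: ω = 243.4203×52/22 = 575.3570 rpm, dir flips to −; running = −575.3570
Stage 4 [22T→48T]: ω = 575.3570×22/48 = 263.7053 rpm, dir flips to +; running = +263.7053
Stage 5 [19T→16T]: ω = 263.7053×19/16 = 313.1501 rpm, dir flips to −; running = −313.1501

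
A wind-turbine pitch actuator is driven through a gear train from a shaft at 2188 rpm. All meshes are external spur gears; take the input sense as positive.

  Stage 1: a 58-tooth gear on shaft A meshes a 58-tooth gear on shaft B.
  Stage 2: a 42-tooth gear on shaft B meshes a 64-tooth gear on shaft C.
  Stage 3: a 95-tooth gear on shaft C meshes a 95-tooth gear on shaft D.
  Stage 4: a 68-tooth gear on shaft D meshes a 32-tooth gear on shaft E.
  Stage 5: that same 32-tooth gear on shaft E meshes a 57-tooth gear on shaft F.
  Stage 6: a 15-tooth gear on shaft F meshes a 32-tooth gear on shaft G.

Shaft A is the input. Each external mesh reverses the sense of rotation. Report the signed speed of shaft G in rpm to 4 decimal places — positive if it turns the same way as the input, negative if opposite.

Stage 1 [58T→58T]: ω = 2188.0000×58/58 = 2188.0000 rpm, dir flips to −; running = −2188.0000
Stage 2 [42T→64T]: ω = 2188.0000×42/64 = 1435.8750 rpm, dir flips to +; running = +1435.8750
Stage 3 [95T→95T]: ω = 1435.8750×95/95 = 1435.8750 rpm, dir flips to −; running = −1435.8750
Stage 4 [68T→32T]: ω = 1435.8750×68/32 = 3051.2344 rpm, dir flips to +; running = +3051.2344
Stage 5 [32T→57T]: ω = 3051.2344×32/57 = 1712.9737 rpm, dir flips to −; running = −1712.9737
Stage 6 [15T→32T]: ω = 1712.9737×15/32 = 802.9564 rpm, dir flips to +; running = +802.9564

+802.9564 rpm (same as input, |ω| = 802.9564 rpm)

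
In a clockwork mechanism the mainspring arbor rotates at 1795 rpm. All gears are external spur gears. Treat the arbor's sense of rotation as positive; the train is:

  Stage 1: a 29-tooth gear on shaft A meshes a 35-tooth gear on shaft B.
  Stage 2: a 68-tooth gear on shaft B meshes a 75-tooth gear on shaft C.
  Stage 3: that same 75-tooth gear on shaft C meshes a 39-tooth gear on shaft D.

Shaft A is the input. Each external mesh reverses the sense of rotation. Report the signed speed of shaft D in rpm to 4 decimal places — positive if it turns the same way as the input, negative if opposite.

-2593.2161 rpm (opposite to input, |ω| = 2593.2161 rpm)

Stage 1 [29T→35T]: ω = 1795.0000×29/35 = 1487.2857 rpm, dir flips to −; running = −1487.2857
Stage 2 [68T→75T]: ω = 1487.2857×68/75 = 1348.4724 rpm, dir flips to +; running = +1348.4724
Stage 3 [75T→39T]: ω = 1348.4724×75/39 = 2593.2161 rpm, dir flips to −; running = −2593.2161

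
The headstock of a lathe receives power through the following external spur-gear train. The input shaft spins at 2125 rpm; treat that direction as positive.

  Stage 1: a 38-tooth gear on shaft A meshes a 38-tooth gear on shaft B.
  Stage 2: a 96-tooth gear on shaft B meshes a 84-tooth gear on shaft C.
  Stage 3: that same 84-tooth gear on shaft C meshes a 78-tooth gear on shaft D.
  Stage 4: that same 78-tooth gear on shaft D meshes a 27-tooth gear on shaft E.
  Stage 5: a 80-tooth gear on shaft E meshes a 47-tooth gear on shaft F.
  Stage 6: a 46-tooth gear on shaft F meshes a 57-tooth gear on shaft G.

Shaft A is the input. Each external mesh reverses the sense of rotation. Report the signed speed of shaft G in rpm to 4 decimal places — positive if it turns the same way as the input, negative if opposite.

+10378.6653 rpm (same as input, |ω| = 10378.6653 rpm)

Stage 1 [38T→38T]: ω = 2125.0000×38/38 = 2125.0000 rpm, dir flips to −; running = −2125.0000
Stage 2 [96T→84T]: ω = 2125.0000×96/84 = 2428.5714 rpm, dir flips to +; running = +2428.5714
Stage 3 [84T→78T]: ω = 2428.5714×84/78 = 2615.3846 rpm, dir flips to −; running = −2615.3846
Stage 4 [78T→27T]: ω = 2615.3846×78/27 = 7555.5556 rpm, dir flips to +; running = +7555.5556
Stage 5 [80T→47T]: ω = 7555.5556×80/47 = 12860.5201 rpm, dir flips to −; running = −12860.5201
Stage 6 [46T→57T]: ω = 12860.5201×46/57 = 10378.6653 rpm, dir flips to +; running = +10378.6653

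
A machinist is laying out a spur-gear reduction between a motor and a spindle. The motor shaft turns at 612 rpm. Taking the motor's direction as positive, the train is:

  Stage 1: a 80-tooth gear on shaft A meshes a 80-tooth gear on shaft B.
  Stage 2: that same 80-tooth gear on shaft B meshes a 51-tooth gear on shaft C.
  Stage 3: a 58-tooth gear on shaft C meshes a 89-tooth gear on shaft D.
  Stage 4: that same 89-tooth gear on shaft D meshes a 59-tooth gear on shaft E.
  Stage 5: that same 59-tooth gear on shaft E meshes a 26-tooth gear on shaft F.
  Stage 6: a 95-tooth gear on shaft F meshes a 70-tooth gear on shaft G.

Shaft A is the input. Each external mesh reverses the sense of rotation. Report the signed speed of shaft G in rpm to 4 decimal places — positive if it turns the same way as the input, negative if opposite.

Stage 1 [80T→80T]: ω = 612.0000×80/80 = 612.0000 rpm, dir flips to −; running = −612.0000
Stage 2 [80T→51T]: ω = 612.0000×80/51 = 960.0000 rpm, dir flips to +; running = +960.0000
Stage 3 [58T→89T]: ω = 960.0000×58/89 = 625.6180 rpm, dir flips to −; running = −625.6180
Stage 4 [89T→59T]: ω = 625.6180×89/59 = 943.7288 rpm, dir flips to +; running = +943.7288
Stage 5 [59T→26T]: ω = 943.7288×59/26 = 2141.5385 rpm, dir flips to −; running = −2141.5385
Stage 6 [95T→70T]: ω = 2141.5385×95/70 = 2906.3736 rpm, dir flips to +; running = +2906.3736

+2906.3736 rpm (same as input, |ω| = 2906.3736 rpm)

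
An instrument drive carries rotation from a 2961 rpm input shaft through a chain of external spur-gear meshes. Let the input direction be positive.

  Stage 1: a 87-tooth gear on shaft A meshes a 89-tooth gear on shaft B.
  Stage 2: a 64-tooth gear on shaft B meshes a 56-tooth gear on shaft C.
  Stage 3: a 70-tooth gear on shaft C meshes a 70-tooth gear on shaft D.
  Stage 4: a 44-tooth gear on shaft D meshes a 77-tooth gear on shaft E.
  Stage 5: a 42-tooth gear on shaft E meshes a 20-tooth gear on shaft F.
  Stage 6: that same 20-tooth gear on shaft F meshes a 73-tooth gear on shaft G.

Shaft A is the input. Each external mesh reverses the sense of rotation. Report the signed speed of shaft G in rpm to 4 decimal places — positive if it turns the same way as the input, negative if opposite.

Stage 1 [87T→89T]: ω = 2961.0000×87/89 = 2894.4607 rpm, dir flips to −; running = −2894.4607
Stage 2 [64T→56T]: ω = 2894.4607×64/56 = 3307.9551 rpm, dir flips to +; running = +3307.9551
Stage 3 [70T→70T]: ω = 3307.9551×70/70 = 3307.9551 rpm, dir flips to −; running = −3307.9551
Stage 4 [44T→77T]: ω = 3307.9551×44/77 = 1890.2600 rpm, dir flips to +; running = +1890.2600
Stage 5 [42T→20T]: ω = 1890.2600×42/20 = 3969.5461 rpm, dir flips to −; running = −3969.5461
Stage 6 [20T→73T]: ω = 3969.5461×20/73 = 1087.5469 rpm, dir flips to +; running = +1087.5469

+1087.5469 rpm (same as input, |ω| = 1087.5469 rpm)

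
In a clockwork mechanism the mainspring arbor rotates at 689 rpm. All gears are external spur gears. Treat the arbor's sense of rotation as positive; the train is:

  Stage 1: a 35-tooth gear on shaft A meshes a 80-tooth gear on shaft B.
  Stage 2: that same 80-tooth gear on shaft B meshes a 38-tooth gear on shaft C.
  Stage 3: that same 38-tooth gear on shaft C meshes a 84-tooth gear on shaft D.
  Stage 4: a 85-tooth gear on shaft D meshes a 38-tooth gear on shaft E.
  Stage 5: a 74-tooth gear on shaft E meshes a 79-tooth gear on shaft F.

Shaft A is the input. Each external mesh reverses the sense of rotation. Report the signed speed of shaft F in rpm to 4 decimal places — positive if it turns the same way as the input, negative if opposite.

Stage 1 [35T→80T]: ω = 689.0000×35/80 = 301.4375 rpm, dir flips to −; running = −301.4375
Stage 2 [80T→38T]: ω = 301.4375×80/38 = 634.6053 rpm, dir flips to +; running = +634.6053
Stage 3 [38T→84T]: ω = 634.6053×38/84 = 287.0833 rpm, dir flips to −; running = −287.0833
Stage 4 [85T→38T]: ω = 287.0833×85/38 = 642.1601 rpm, dir flips to +; running = +642.1601
Stage 5 [74T→79T]: ω = 642.1601×74/79 = 601.5170 rpm, dir flips to −; running = −601.5170

-601.5170 rpm (opposite to input, |ω| = 601.5170 rpm)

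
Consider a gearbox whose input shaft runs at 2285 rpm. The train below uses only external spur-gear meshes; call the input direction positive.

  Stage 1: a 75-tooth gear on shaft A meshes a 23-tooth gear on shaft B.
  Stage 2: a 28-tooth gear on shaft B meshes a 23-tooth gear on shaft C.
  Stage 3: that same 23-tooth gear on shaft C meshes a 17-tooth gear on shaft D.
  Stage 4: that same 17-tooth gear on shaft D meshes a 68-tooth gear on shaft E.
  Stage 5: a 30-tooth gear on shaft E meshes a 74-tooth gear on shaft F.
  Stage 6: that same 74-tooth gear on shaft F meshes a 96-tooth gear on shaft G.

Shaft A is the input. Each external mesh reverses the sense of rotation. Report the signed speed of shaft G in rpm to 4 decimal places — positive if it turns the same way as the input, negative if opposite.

+958.7796 rpm (same as input, |ω| = 958.7796 rpm)

Stage 1 [75T→23T]: ω = 2285.0000×75/23 = 7451.0870 rpm, dir flips to −; running = −7451.0870
Stage 2 [28T→23T]: ω = 7451.0870×28/23 = 9070.8885 rpm, dir flips to +; running = +9070.8885
Stage 3 [23T→17T]: ω = 9070.8885×23/17 = 12272.3785 rpm, dir flips to −; running = −12272.3785
Stage 4 [17T→68T]: ω = 12272.3785×17/68 = 3068.0946 rpm, dir flips to +; running = +3068.0946
Stage 5 [30T→74T]: ω = 3068.0946×30/74 = 1243.8221 rpm, dir flips to −; running = −1243.8221
Stage 6 [74T→96T]: ω = 1243.8221×74/96 = 958.7796 rpm, dir flips to +; running = +958.7796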